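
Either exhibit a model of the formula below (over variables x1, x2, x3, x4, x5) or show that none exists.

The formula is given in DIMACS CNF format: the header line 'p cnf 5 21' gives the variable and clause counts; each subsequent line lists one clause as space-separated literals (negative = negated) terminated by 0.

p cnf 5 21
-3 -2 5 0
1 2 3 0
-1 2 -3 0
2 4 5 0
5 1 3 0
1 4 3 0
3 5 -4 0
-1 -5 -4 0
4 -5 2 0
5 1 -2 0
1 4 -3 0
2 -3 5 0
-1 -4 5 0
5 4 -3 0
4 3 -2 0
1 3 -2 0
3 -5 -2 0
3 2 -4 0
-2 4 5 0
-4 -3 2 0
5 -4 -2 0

x1 ↦ False; x2 ↦ True; x3 ↦ True; x4 ↦ True; x5 ↦ True

Try x3 = True.
Try x2 = True.
The clause (x5) is unit, so x5 = True.
Try x1 = False.
The clause (x4) is unit, so x4 = True.
This assignment satisfies each clause.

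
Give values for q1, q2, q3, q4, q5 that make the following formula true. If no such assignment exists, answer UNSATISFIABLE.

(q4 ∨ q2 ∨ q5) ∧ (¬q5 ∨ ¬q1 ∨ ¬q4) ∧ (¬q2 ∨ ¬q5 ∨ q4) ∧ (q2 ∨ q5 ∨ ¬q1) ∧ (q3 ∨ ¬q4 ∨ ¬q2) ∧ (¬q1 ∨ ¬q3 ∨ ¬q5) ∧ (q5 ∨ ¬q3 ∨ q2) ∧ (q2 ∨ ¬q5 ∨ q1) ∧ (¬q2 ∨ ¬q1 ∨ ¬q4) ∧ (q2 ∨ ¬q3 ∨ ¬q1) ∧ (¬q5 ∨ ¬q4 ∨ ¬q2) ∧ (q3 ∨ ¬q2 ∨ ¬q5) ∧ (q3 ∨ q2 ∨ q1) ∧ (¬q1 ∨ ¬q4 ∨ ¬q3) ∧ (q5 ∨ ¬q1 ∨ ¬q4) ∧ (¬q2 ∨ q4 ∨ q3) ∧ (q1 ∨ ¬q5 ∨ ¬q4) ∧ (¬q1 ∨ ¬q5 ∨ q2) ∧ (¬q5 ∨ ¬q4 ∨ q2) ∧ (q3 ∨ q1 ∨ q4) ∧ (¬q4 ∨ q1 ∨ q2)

q1=False, q2=True, q3=True, q4=False, q5=False

Try q4 = False.
Try q2 = True.
Unit clause (¬q5) forces q5 = False.
Unit clause (q3) forces q3 = True.
All clauses hold; q1 can take either value.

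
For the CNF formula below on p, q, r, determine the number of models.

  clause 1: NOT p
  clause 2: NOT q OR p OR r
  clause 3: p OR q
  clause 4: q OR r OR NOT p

There are 2^3 = 8 truth assignments over (p, q, r).
Check each against the 4 clauses (columns in the order p, q, r):
  F F F  ✗ fails (p OR q)
  F F T  ✗ fails (p OR q)
  F T F  ✗ fails (NOT q OR p OR r)
  F T T  ✓ satisfies all
  T F F  ✗ fails (NOT p)
  T F T  ✗ fails (NOT p)
  T T F  ✗ fails (NOT p)
  T T T  ✗ fails (NOT p)
1 of the 8 rows is a model.

1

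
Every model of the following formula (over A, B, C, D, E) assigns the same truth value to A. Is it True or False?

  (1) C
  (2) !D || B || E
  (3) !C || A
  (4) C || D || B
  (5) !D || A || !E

Suppose A = false.
Unit clause (C) forces C = true.
That conflicts with the unit clause (!C).
So every satisfying assignment has A = True.

True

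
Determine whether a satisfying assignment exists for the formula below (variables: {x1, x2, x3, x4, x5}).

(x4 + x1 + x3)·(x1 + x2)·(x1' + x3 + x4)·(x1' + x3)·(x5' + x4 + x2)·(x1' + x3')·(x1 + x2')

Branch on x1: set x1 = 1.
Unit clause (x3) forces x3 = 1.
But (x3') is also a unit clause — contradiction.
So x1 must be the other value — set x1 = 0.
Unit clause (x2) forces x2 = 1.
But (x2') is also a unit clause — contradiction.
Neither x1 = 1 nor x1 = 0 works.
No assignment satisfies every clause.

Unsatisfiable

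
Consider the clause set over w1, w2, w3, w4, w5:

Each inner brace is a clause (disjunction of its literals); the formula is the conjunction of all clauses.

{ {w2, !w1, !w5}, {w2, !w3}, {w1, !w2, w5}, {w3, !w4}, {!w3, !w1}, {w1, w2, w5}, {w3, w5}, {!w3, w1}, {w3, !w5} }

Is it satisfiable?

Try w2 = true.
Try w1 = true.
(!w3) alone gives w3 = false.
(!w4) alone gives w4 = false.
(w5) alone gives w5 = true.
Now (!w5) is unsatisfied and unit — conflict.
Undo w1 and try w1 = false.
(w5) alone gives w5 = true.
(!w3) alone gives w3 = false.
Now (w3) is unsatisfied and unit — conflict.
Neither w1 = true nor w1 = false works.
Undo w2 and try w2 = false.
(!w3) alone gives w3 = false.
(!w4) alone gives w4 = false.
(w5) alone gives w5 = true.
Now (!w5) is unsatisfied and unit — conflict.
Neither w2 = true nor w2 = false works.
No assignment satisfies every clause.

No, unsatisfiable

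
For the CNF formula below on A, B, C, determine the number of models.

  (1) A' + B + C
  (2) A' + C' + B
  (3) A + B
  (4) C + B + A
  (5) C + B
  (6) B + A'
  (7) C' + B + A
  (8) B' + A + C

3

There are 2^3 = 8 truth assignments over (A, B, C).
Split on B. With B = 1, the clauses containing B are satisfied and B' drops from the rest; 3 of the 2^2 = 4 assignments to the other variables satisfy what remains.
With B = 0, by the same count on the reduced clause set, 0 assignments work.
(One model: A=F, B=T, C=T.)
Total: 3 + 0 = 3.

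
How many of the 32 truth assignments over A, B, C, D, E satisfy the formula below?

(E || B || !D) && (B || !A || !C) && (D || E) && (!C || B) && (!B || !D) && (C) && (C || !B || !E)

There are 2^5 = 32 truth assignments over (A, B, C, D, E).
Split on C. With C = true, the clauses containing C are satisfied and !C drops from the rest; 2 of the 2^4 = 16 assignments to the other variables satisfy what remains.
With C = false, by the same count on the reduced clause set, 0 assignments work.
(One model: A=F, B=T, C=T, D=F, E=T.)
Total: 2 + 0 = 2.

2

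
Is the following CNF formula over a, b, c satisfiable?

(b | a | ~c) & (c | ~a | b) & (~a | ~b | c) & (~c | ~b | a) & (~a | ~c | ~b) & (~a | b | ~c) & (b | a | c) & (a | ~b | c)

Unsatisfiable

Try b = 1.
Try a = 0.
Unit clause (~c) forces c = 0.
But (c) is also a unit clause — contradiction.
So a must be the other value — set a = 1.
Unit clause (c) forces c = 1.
But (~c) is also a unit clause — contradiction.
Both values of a lead to a conflict.
So b must be the other value — set b = 0.
Try a = 1.
Unit clause (c) forces c = 1.
But (~c) is also a unit clause — contradiction.
So a must be the other value — set a = 0.
Unit clause (~c) forces c = 0.
But (c) is also a unit clause — contradiction.
Both values of a lead to a conflict.
Both values of b lead to a conflict.
No assignment satisfies every clause.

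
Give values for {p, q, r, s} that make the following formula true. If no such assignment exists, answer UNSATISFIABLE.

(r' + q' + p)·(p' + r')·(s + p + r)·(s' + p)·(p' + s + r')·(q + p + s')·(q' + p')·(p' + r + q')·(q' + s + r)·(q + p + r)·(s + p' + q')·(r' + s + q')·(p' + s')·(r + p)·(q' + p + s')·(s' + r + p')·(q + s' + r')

p ↦ 1; q ↦ 0; r ↦ 0; s ↦ 0

Branch on p: set p = 1.
(r') alone gives r = 0.
(q') alone gives q = 0.
(s') alone gives s = 0.
All clauses are satisfied.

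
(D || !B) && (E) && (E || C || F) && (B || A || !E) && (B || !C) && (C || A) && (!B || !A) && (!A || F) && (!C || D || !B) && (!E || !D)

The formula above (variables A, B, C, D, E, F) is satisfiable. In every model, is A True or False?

Suppose A = false.
The clause (E) is unit, so E = true.
The clause (B) is unit, so B = true.
The clause (D) is unit, so D = true.
That conflicts with the unit clause (!D).
So every satisfying assignment has A = True.

True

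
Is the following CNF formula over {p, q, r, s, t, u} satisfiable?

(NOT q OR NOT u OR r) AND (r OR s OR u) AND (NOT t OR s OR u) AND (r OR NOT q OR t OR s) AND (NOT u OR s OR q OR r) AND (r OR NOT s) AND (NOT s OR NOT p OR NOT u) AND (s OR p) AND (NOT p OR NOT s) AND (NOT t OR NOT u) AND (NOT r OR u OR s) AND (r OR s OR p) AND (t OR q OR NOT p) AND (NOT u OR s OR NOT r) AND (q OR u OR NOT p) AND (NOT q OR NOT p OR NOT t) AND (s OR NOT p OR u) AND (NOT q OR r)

Branch on r: set r = true.
Branch on s: set s = true.
The clause (NOT p) is unit, so p = false.
Branch on t: set t = false.
No clause remains; q, u are free.
A satisfying assignment: p ↦ false; q ↦ false; r ↦ true; s ↦ true; t ↦ false; u ↦ true.

Yes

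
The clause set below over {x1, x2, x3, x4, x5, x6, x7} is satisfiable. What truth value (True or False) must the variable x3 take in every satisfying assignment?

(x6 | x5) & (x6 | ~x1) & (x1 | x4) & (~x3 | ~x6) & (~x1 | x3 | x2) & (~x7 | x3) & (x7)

True

Suppose x3 = 0.
Unit clause (~x7) forces x7 = 0.
That conflicts with the unit clause (x7).
So every satisfying assignment has x3 = True.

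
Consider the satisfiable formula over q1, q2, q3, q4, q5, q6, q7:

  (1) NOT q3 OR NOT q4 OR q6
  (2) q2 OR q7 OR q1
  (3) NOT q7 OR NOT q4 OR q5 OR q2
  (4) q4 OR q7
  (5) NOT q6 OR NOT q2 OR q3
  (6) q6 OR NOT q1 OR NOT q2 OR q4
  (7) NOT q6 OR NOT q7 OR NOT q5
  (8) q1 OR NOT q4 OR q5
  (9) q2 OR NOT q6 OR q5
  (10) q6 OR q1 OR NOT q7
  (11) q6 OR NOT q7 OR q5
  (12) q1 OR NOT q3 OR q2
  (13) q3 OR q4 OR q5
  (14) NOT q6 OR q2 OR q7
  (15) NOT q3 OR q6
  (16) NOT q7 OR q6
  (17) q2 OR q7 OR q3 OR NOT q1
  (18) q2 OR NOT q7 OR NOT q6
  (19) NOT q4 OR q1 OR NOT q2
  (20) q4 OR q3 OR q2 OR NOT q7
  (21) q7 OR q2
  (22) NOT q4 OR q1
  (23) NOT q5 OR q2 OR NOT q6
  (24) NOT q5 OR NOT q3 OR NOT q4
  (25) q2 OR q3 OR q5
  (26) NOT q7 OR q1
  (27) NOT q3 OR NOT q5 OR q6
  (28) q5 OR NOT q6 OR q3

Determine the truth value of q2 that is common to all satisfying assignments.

True

Suppose q2 = false.
Unit clause (q7) forces q7 = true.
Unit clause (q6) forces q6 = true.
But (NOT q6) is also a unit clause — contradiction.
So every satisfying assignment has q2 = True.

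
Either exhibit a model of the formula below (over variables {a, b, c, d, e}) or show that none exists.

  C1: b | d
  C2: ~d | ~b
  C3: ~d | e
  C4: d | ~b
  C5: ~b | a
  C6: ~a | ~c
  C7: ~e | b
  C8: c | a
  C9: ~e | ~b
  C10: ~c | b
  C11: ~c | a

Branch on b: set b = 1.
The clause (~d) is unit, so d = 0.
Now (d) is unsatisfied and unit — conflict.
That branch fails; take b = 0 instead.
The clause (d) is unit, so d = 1.
The clause (e) is unit, so e = 1.
Now (~e) is unsatisfied and unit — conflict.
Either choice for b ends in contradiction.

UNSATISFIABLE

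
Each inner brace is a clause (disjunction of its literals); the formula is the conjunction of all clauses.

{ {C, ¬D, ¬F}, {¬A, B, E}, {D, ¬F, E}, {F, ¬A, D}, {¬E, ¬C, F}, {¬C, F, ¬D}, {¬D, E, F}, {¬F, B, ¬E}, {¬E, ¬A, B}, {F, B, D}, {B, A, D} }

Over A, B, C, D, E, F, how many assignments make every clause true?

There are 2^6 = 64 truth assignments over (A, B, C, D, E, F).
Split on B. With B = True, the clauses containing B are satisfied and ¬B drops from the rest; 13 of the 2^5 = 32 assignments to the other variables satisfy what remains.
With B = False, by the same count on the reduced clause set, 2 assignments work.
(One model: A=F, B=F, C=F, D=T, E=T, F=F.)
Total: 13 + 2 = 15.

15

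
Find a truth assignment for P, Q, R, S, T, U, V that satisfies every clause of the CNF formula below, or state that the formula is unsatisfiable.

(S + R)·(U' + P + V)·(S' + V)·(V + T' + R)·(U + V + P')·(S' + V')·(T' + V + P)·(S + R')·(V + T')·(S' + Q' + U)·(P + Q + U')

Suppose S = 1.
The clause (V) is unit, so V = 1.
But (V') is also a unit clause — contradiction.
That branch fails; take S = 0 instead.
The clause (R) is unit, so R = 1.
But (R') is also a unit clause — contradiction.
Either choice for S ends in contradiction.

UNSATISFIABLE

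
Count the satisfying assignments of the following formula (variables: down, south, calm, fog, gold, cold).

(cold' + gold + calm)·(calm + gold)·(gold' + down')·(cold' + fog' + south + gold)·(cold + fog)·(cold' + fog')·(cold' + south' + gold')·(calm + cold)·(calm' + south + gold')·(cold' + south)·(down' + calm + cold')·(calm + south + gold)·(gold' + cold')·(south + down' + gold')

7

There are 2^6 = 64 truth assignments over (down, south, calm, fog, gold, cold).
Split on fog. With fog = 1, the clauses containing fog are satisfied and fog' drops from the rest; 5 of the 2^5 = 32 assignments to the other variables satisfy what remains.
With fog = 0, by the same count on the reduced clause set, 2 assignments work.
Total: 5 + 2 = 7.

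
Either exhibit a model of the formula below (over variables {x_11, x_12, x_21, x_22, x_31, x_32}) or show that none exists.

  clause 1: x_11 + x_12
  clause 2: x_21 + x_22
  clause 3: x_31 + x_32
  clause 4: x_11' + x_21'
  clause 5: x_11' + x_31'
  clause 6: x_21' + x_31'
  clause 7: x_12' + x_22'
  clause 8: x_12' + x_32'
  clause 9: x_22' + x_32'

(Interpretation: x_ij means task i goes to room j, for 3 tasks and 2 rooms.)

UNSATISFIABLE

Case x_11 = 1:
The clause (x_21') is unit, so x_21 = 0.
The clause (x_22) is unit, so x_22 = 1.
The clause (x_31') is unit, so x_31 = 0.
The clause (x_32) is unit, so x_32 = 1.
That conflicts with the unit clause (x_32').
So x_11 must be the other value — set x_11 = 0.
The clause (x_12) is unit, so x_12 = 1.
The clause (x_22') is unit, so x_22 = 0.
The clause (x_21) is unit, so x_21 = 1.
The clause (x_31') is unit, so x_31 = 0.
The clause (x_32) is unit, so x_32 = 1.
That conflicts with the unit clause (x_32').
Either choice for x_11 ends in contradiction.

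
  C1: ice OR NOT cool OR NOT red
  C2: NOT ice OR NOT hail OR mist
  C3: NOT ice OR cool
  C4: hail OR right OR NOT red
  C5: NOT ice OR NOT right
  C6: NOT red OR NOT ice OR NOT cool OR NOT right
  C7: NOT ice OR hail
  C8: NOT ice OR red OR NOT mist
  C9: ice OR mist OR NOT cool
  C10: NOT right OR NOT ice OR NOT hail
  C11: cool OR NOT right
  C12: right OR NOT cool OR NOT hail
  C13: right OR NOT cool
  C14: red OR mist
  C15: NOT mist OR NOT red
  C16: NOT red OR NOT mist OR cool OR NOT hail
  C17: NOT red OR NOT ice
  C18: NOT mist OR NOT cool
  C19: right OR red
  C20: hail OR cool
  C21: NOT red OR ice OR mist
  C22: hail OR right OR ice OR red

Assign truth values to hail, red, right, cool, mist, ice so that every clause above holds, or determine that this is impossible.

UNSATISFIABLE

Branch on ice: set ice = false.
Branch on cool: set cool = false.
From the singleton clause (NOT right), right = false.
From the singleton clause (red), red = true.
From the singleton clause (hail), hail = true.
From the singleton clause (NOT mist), mist = false.
That conflicts with the unit clause (mist).
Undo cool and try cool = true.
From the singleton clause (NOT red), red = false.
From the singleton clause (mist), mist = true.
That conflicts with the unit clause (NOT mist).
Either choice for cool ends in contradiction.
Undo ice and try ice = true.
From the singleton clause (cool), cool = true.
From the singleton clause (NOT right), right = false.
That conflicts with the unit clause (right).
Either choice for ice ends in contradiction.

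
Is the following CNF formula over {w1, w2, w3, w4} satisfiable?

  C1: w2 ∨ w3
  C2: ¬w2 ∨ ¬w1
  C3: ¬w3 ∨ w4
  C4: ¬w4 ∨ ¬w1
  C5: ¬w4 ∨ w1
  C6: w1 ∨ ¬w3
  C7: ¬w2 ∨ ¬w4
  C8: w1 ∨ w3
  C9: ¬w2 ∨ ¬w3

Unsatisfiable

Try w2 = True.
From the singleton clause (¬w1), w1 = False.
From the singleton clause (¬w4), w4 = False.
From the singleton clause (¬w3), w3 = False.
Now (w3) is unsatisfied and unit — conflict.
Backtrack on w2: now try w2 = False.
From the singleton clause (w3), w3 = True.
From the singleton clause (w4), w4 = True.
From the singleton clause (¬w1), w1 = False.
Now (w1) is unsatisfied and unit — conflict.
Neither w2 = True nor w2 = False works.
No assignment satisfies every clause.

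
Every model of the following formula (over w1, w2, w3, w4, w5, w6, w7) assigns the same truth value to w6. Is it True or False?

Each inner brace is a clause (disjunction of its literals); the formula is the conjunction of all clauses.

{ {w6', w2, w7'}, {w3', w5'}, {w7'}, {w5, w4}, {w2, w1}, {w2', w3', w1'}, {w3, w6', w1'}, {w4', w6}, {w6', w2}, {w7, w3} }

True

Suppose w6 = 0.
(w7') alone gives w7 = 0.
(w4') alone gives w4 = 0.
(w5) alone gives w5 = 1.
(w3') alone gives w3 = 0.
Now (w3) is unsatisfied and unit — conflict.
So every satisfying assignment has w6 = True.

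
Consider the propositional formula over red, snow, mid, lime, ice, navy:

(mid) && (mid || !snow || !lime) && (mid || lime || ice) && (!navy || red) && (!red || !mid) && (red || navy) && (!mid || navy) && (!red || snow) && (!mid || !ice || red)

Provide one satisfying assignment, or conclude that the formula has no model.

From the singleton clause (mid), mid = true.
From the singleton clause (!red), red = false.
From the singleton clause (!navy), navy = false.
Now (navy) is unsatisfied and unit — conflict.

UNSATISFIABLE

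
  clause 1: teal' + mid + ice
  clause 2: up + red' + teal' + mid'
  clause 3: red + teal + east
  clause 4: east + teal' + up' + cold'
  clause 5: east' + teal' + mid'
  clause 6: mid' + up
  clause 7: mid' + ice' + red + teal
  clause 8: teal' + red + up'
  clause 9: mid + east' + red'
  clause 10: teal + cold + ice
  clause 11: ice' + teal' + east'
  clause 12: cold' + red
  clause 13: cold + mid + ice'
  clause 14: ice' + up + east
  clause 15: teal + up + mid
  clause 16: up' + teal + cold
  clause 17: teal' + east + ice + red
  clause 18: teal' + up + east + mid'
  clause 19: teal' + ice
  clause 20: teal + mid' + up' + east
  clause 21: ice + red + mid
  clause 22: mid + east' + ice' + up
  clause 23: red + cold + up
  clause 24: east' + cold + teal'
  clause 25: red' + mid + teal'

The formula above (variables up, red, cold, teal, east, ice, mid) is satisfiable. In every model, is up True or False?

True

Suppose up = 0.
(mid') alone gives mid = 0.
(teal) alone gives teal = 1.
(ice) alone gives ice = 1.
(east') alone gives east = 0.
But (east) is also a unit clause — contradiction.
So every satisfying assignment has up = True.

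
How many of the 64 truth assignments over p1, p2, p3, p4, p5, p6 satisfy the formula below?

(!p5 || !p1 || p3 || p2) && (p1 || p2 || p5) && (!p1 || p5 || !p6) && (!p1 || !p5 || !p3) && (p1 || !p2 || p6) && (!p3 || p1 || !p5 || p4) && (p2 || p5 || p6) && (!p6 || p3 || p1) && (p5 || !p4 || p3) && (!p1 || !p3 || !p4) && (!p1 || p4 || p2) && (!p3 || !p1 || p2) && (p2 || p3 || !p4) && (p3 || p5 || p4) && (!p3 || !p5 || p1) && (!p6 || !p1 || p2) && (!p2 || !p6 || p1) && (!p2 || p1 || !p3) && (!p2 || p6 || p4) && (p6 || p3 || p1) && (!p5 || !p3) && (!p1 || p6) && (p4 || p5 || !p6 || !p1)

2

There are 2^6 = 64 truth assignments over (p1, p2, p3, p4, p5, p6).
Split on p4. With p4 = true, the clauses containing p4 are satisfied and !p4 drops from the rest; 1 of the 2^5 = 32 assignments to the other variables satisfy what remains.
With p4 = false, by the same count on the reduced clause set, 1 assignment works.
(One model: p1=T, p2=T, p3=F, p4=F, p5=T, p6=T.)
Total: 1 + 1 = 2.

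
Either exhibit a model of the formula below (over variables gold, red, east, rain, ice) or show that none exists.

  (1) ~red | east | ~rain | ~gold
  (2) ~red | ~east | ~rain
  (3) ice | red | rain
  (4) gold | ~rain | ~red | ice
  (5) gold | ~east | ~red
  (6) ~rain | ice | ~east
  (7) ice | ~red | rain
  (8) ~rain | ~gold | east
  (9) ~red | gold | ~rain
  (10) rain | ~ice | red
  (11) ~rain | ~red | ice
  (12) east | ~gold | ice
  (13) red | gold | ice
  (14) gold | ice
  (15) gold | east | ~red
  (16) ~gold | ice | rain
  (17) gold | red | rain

gold=1,  red=0,  east=1,  rain=1,  ice=1

Branch on gold: set gold = 1.
Branch on rain: set rain = 1.
Unit clause (east) forces east = 1.
Unit clause (~red) forces red = 0.
Unit clause (ice) forces ice = 1.
All clauses are satisfied.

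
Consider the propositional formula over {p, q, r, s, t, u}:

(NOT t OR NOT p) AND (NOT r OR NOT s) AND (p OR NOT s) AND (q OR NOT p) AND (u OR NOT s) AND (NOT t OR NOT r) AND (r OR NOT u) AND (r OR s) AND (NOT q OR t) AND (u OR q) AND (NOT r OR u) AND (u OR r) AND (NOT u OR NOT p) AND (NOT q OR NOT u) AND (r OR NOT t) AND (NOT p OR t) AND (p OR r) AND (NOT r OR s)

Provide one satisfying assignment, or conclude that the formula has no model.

UNSATISFIABLE

Suppose t = false.
The clause (NOT q) is unit, so q = false.
The clause (NOT p) is unit, so p = false.
The clause (NOT s) is unit, so s = false.
The clause (r) is unit, so r = true.
Now (NOT r) is unsatisfied and unit — conflict.
So t must be the other value — set t = true.
The clause (NOT p) is unit, so p = false.
The clause (NOT s) is unit, so s = false.
The clause (NOT r) is unit, so r = false.
Now (r) is unsatisfied and unit — conflict.
Neither t = true nor t = false works.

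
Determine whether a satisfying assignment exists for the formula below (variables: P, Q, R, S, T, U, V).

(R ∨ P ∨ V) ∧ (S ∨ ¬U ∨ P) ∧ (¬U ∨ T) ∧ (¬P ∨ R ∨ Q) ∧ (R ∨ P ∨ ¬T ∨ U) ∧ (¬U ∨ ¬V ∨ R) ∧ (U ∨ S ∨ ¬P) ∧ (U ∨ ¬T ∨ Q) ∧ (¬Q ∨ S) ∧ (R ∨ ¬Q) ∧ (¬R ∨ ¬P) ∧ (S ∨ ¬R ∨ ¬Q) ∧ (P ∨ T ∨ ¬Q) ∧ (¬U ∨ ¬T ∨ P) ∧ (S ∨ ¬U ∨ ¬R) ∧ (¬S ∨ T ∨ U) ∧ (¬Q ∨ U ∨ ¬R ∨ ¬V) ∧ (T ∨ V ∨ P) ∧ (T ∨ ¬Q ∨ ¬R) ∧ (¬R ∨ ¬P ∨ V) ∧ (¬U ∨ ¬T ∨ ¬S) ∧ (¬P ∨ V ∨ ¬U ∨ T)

Satisfiable

Branch on U: set U = False.
Branch on S: set S = False.
From the singleton clause (¬P), P = False.
From the singleton clause (¬Q), Q = False.
From the singleton clause (¬T), T = False.
From the singleton clause (V), V = True.
All clauses hold; R can take either value.
A satisfying assignment: P ↦ False, Q ↦ False, R ↦ True, S ↦ False, T ↦ False, U ↦ False, V ↦ True.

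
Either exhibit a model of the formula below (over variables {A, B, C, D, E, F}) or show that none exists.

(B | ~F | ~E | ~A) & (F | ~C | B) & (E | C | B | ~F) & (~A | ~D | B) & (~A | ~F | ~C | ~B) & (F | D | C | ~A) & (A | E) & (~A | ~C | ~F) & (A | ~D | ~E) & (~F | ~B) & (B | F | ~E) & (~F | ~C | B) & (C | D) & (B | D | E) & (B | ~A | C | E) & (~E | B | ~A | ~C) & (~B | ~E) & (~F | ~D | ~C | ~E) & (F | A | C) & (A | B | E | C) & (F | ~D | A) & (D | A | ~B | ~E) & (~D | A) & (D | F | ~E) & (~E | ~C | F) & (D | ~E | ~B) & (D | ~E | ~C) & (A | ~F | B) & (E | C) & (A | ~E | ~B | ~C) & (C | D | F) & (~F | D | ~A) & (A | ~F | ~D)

Suppose A = 1.
Suppose D = 0.
Unit clause (C) forces C = 1.
Unit clause (~F) forces F = 0.
Unit clause (B) forces B = 1.
Unit clause (~E) forces E = 0.
This assignment satisfies each clause.

A: 1,  B: 1,  C: 1,  D: 0,  E: 0,  F: 0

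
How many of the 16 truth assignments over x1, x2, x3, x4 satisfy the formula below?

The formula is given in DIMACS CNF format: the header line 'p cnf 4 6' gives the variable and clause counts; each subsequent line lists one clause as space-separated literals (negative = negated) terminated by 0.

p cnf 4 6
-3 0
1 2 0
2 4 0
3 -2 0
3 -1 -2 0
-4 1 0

1

There are 2^4 = 16 truth assignments over (x1, x2, x3, x4).
Split on x4. With x4 = True, the clauses containing x4 are satisfied and ¬x4 drops from the rest; 1 of the 2^3 = 8 assignments to the other variables satisfy what remains.
With x4 = False, by the same count on the reduced clause set, 0 assignments work.
Total: 1 + 0 = 1.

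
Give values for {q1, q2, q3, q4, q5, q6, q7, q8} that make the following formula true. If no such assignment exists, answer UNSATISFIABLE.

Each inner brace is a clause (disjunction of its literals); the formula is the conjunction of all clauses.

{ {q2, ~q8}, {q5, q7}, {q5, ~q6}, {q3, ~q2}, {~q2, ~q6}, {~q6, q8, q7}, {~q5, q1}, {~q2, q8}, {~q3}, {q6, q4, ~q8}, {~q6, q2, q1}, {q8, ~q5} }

q1: 0,  q2: 0,  q3: 0,  q4: 0,  q5: 0,  q6: 0,  q7: 1,  q8: 0

Unit clause (~q3) forces q3 = 0.
Unit clause (~q2) forces q2 = 0.
Unit clause (~q8) forces q8 = 0.
Unit clause (~q5) forces q5 = 0.
Unit clause (q7) forces q7 = 1.
Unit clause (~q6) forces q6 = 0.
Every clause is now satisfied; q1, q4 are unconstrained.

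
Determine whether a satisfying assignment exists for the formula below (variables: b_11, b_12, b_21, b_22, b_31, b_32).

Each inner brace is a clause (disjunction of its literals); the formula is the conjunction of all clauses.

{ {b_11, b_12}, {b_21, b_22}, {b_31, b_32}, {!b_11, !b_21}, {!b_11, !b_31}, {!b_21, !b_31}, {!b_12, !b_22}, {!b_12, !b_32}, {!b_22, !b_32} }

Unsatisfiable

Branch on b_11: set b_11 = true.
Unit clause (!b_21) forces b_21 = false.
Unit clause (b_22) forces b_22 = true.
Unit clause (!b_31) forces b_31 = false.
Unit clause (b_32) forces b_32 = true.
Now (!b_32) is unsatisfied and unit — conflict.
Backtrack on b_11: now try b_11 = false.
Unit clause (b_12) forces b_12 = true.
Unit clause (!b_22) forces b_22 = false.
Unit clause (b_21) forces b_21 = true.
Unit clause (!b_31) forces b_31 = false.
Unit clause (b_32) forces b_32 = true.
Now (!b_32) is unsatisfied and unit — conflict.
Both values of b_11 lead to a conflict.
No assignment satisfies every clause.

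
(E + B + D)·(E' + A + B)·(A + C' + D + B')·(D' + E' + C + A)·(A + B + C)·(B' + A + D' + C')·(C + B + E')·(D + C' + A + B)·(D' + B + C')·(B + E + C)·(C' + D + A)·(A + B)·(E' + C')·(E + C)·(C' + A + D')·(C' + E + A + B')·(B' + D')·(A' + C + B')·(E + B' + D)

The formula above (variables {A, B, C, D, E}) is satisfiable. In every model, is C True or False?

False

Suppose C = 1.
From the singleton clause (E'), E = 0.
Branch on B: set B = 1.
From the singleton clause (A), A = 1.
From the singleton clause (D'), D = 0.
That conflicts with the unit clause (D).
Undo B and try B = 0.
From the singleton clause (D), D = 1.
That conflicts with the unit clause (D').
Both values of B lead to a conflict.
So every satisfying assignment has C = False.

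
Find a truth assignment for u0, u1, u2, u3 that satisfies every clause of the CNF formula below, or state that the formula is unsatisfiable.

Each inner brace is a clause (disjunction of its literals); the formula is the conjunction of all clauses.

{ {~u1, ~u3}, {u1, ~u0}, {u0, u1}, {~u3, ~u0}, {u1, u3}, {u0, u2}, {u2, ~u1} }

Case u1 = 1:
Unit clause (~u3) forces u3 = 0.
Unit clause (u2) forces u2 = 1.
All clauses hold; u0 can take either value.

u0: 1; u1: 1; u2: 1; u3: 0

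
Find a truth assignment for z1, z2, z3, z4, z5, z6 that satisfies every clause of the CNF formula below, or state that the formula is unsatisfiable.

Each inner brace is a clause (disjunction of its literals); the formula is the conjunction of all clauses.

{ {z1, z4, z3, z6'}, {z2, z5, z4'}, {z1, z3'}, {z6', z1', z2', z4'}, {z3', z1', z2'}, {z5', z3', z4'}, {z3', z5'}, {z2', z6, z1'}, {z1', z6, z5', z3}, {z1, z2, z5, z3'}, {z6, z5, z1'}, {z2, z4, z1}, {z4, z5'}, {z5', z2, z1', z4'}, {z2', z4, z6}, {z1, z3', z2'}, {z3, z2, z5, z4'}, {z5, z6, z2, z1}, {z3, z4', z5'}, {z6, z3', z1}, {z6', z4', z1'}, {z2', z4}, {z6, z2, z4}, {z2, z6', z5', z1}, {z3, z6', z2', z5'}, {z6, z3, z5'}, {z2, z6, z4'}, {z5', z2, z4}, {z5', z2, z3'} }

Suppose z1 = 0.
Unit clause (z3') forces z3 = 0.
Suppose z4 = 1.
Unit clause (z5') forces z5 = 0.
Unit clause (z2) forces z2 = 1.
Every clause is now satisfied; z6 is unconstrained.

z1: 0,  z2: 1,  z3: 0,  z4: 1,  z5: 0,  z6: 1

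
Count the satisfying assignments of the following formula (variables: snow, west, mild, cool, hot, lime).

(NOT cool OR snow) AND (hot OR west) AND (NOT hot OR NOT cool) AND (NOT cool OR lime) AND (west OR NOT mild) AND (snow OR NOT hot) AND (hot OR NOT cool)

14

There are 2^6 = 64 truth assignments over (snow, west, mild, cool, hot, lime).
Split on snow. With snow = true, the clauses containing snow are satisfied and NOT snow drops from the rest; 10 of the 2^5 = 32 assignments to the other variables satisfy what remains.
With snow = false, by the same count on the reduced clause set, 4 assignments work.
Total: 10 + 4 = 14.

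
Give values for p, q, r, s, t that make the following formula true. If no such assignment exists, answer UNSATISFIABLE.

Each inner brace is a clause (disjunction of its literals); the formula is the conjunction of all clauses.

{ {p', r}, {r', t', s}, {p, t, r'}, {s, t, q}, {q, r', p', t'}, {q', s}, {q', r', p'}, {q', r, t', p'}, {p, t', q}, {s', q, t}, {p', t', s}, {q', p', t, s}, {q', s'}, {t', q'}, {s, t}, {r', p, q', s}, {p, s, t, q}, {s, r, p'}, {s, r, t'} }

Try p = 0.
Try t = 1.
The clause (q) is unit, so q = 1.
That conflicts with the unit clause (q').
Undo t and try t = 0.
The clause (r') is unit, so r = 0.
The clause (s) is unit, so s = 1.
The clause (q) is unit, so q = 1.
That conflicts with the unit clause (q').
Either choice for t ends in contradiction.
Undo p and try p = 1.
The clause (r) is unit, so r = 1.
The clause (q') is unit, so q = 0.
The clause (t') is unit, so t = 0.
The clause (s) is unit, so s = 1.
That conflicts with the unit clause (s').
Either choice for p ends in contradiction.

UNSATISFIABLE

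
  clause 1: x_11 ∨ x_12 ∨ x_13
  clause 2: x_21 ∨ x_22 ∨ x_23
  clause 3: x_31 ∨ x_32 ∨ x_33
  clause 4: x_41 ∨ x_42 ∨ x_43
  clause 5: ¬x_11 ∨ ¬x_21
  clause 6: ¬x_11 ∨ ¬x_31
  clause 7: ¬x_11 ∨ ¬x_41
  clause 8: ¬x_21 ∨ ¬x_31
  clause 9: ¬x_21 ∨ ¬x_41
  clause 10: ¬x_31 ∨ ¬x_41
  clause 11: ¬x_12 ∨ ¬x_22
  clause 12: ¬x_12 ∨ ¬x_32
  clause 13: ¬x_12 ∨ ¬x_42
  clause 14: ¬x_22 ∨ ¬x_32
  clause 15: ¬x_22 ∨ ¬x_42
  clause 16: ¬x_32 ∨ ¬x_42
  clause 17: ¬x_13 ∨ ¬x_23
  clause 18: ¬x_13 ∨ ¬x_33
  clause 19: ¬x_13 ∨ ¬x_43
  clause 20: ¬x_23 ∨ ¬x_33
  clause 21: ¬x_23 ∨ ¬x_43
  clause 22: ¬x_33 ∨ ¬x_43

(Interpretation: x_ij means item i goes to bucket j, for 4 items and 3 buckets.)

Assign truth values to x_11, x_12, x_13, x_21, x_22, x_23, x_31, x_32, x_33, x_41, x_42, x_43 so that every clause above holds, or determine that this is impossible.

UNSATISFIABLE

Try x_11 = False.
Try x_12 = True.
From the singleton clause (¬x_22), x_22 = False.
From the singleton clause (¬x_32), x_32 = False.
From the singleton clause (¬x_42), x_42 = False.
Try x_21 = True.
From the singleton clause (¬x_31), x_31 = False.
From the singleton clause (x_33), x_33 = True.
From the singleton clause (¬x_41), x_41 = False.
From the singleton clause (x_43), x_43 = True.
Now (¬x_43) is unsatisfied and unit — conflict.
Backtrack on x_21: now try x_21 = False.
From the singleton clause (x_23), x_23 = True.
From the singleton clause (¬x_13), x_13 = False.
From the singleton clause (¬x_33), x_33 = False.
From the singleton clause (x_31), x_31 = True.
From the singleton clause (¬x_41), x_41 = False.
From the singleton clause (x_43), x_43 = True.
Now (¬x_43) is unsatisfied and unit — conflict.
Either choice for x_21 ends in contradiction.
Backtrack on x_12: now try x_12 = False.
From the singleton clause (x_13), x_13 = True.
From the singleton clause (¬x_23), x_23 = False.
From the singleton clause (¬x_33), x_33 = False.
From the singleton clause (¬x_43), x_43 = False.
Try x_21 = True.
From the singleton clause (¬x_31), x_31 = False.
From the singleton clause (x_32), x_32 = True.
From the singleton clause (¬x_41), x_41 = False.
From the singleton clause (x_42), x_42 = True.
Now (¬x_42) is unsatisfied and unit — conflict.
Backtrack on x_21: now try x_21 = False.
From the singleton clause (x_22), x_22 = True.
From the singleton clause (¬x_32), x_32 = False.
From the singleton clause (x_31), x_31 = True.
From the singleton clause (¬x_41), x_41 = False.
From the singleton clause (x_42), x_42 = True.
Now (¬x_42) is unsatisfied and unit — conflict.
Either choice for x_21 ends in contradiction.
Either choice for x_12 ends in contradiction.
Backtrack on x_11: now try x_11 = True.
From the singleton clause (¬x_21), x_21 = False.
From the singleton clause (¬x_31), x_31 = False.
From the singleton clause (¬x_41), x_41 = False.
Try x_22 = True.
From the singleton clause (¬x_12), x_12 = False.
From the singleton clause (¬x_32), x_32 = False.
From the singleton clause (x_33), x_33 = True.
From the singleton clause (¬x_42), x_42 = False.
From the singleton clause (x_43), x_43 = True.
Now (¬x_43) is unsatisfied and unit — conflict.
Backtrack on x_22: now try x_22 = False.
From the singleton clause (x_23), x_23 = True.
From the singleton clause (¬x_13), x_13 = False.
From the singleton clause (¬x_33), x_33 = False.
From the singleton clause (x_32), x_32 = True.
From the singleton clause (¬x_12), x_12 = False.
From the singleton clause (¬x_42), x_42 = False.
From the singleton clause (x_43), x_43 = True.
Now (¬x_43) is unsatisfied and unit — conflict.
Either choice for x_22 ends in contradiction.
Either choice for x_11 ends in contradiction.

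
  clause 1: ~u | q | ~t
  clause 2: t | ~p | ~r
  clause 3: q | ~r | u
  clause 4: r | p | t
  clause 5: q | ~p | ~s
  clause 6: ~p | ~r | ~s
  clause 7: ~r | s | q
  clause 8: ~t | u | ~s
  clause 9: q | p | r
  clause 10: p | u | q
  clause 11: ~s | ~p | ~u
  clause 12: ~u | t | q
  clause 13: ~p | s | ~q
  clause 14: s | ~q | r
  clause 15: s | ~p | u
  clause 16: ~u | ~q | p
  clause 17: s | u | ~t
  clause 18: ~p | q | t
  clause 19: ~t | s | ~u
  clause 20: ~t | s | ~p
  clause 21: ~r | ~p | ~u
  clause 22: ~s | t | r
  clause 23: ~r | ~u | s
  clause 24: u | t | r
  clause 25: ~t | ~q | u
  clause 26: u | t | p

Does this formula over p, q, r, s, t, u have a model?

Case u = 0:
Case q = 1:
From the singleton clause (~t), t = 0.
From the singleton clause (r), r = 1.
From the singleton clause (~p), p = 0.
But (p) is also a unit clause — contradiction.
Undo q and try q = 0.
From the singleton clause (~r), r = 0.
From the singleton clause (p), p = 1.
From the singleton clause (~s), s = 0.
But (s) is also a unit clause — contradiction.
Neither q = 1 nor q = 0 works.
Undo u and try u = 1.
Case q = 1:
From the singleton clause (p), p = 1.
From the singleton clause (~s), s = 0.
But (s) is also a unit clause — contradiction.
Undo q and try q = 0.
From the singleton clause (~t), t = 0.
But (t) is also a unit clause — contradiction.
Neither q = 1 nor q = 0 works.
Neither u = 1 nor u = 0 works.
No assignment satisfies every clause.

No, unsatisfiable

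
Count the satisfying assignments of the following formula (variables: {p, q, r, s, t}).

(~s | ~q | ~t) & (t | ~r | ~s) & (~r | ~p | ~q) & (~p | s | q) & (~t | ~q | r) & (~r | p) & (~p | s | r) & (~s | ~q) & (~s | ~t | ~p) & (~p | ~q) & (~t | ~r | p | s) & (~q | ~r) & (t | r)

There are 2^5 = 32 truth assignments over (p, q, r, s, t).
Split on r. With r = 1, the clauses containing r are satisfied and ~r drops from the rest; 0 of the 2^4 = 16 assignments to the other variables satisfy what remains.
With r = 0, by the same count on the reduced clause set, 2 assignments work.
Total: 0 + 2 = 2.

2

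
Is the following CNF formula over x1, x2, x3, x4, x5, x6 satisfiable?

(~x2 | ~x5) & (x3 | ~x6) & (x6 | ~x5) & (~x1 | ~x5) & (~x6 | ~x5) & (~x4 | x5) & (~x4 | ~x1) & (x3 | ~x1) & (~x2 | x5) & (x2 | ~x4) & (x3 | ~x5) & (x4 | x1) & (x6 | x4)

Suppose x2 = 0.
From the singleton clause (~x4), x4 = 0.
From the singleton clause (x1), x1 = 1.
From the singleton clause (~x5), x5 = 0.
From the singleton clause (x3), x3 = 1.
From the singleton clause (x6), x6 = 1.
Every clause now holds.
A satisfying assignment: x1: 1,  x2: 0,  x3: 1,  x4: 0,  x5: 0,  x6: 1.

Yes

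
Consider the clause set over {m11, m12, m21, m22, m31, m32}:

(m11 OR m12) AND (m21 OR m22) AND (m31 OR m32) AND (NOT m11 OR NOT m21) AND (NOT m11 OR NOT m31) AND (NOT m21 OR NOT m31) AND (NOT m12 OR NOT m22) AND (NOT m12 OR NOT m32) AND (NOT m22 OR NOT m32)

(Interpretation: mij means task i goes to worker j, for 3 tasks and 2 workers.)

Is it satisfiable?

Try m11 = true.
The clause (NOT m21) is unit, so m21 = false.
The clause (m22) is unit, so m22 = true.
The clause (NOT m31) is unit, so m31 = false.
The clause (m32) is unit, so m32 = true.
That conflicts with the unit clause (NOT m32).
Undo m11 and try m11 = false.
The clause (m12) is unit, so m12 = true.
The clause (NOT m22) is unit, so m22 = false.
The clause (m21) is unit, so m21 = true.
The clause (NOT m31) is unit, so m31 = false.
The clause (m32) is unit, so m32 = true.
That conflicts with the unit clause (NOT m32).
Both values of m11 lead to a conflict.
No assignment satisfies every clause.

No, unsatisfiable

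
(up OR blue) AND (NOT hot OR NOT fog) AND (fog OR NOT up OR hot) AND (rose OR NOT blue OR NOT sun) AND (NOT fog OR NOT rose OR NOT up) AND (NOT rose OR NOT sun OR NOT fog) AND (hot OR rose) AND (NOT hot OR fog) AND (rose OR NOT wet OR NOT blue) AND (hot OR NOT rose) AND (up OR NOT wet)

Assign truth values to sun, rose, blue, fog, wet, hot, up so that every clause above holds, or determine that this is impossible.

Try up = true.
Try hot = false.
(fog) alone gives fog = true.
(NOT rose) alone gives rose = false.
But (rose) is also a unit clause — contradiction.
Undo hot and try hot = true.
(NOT fog) alone gives fog = false.
But (fog) is also a unit clause — contradiction.
Either choice for hot ends in contradiction.
Undo up and try up = false.
(blue) alone gives blue = true.
(NOT wet) alone gives wet = false.
Try hot = false.
(rose) alone gives rose = true.
But (NOT rose) is also a unit clause — contradiction.
Undo hot and try hot = true.
(NOT fog) alone gives fog = false.
But (fog) is also a unit clause — contradiction.
Either choice for hot ends in contradiction.
Either choice for up ends in contradiction.

UNSATISFIABLE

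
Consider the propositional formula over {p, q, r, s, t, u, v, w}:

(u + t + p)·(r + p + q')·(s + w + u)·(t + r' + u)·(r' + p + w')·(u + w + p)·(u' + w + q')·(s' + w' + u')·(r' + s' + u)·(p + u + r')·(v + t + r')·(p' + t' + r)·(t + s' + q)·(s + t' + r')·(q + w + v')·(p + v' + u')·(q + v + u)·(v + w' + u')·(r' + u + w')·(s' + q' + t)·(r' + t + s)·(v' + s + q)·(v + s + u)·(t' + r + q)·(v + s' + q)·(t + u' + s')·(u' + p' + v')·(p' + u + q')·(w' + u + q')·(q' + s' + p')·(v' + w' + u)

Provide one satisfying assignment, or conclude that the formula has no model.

p=1; q=0; r=0; s=0; t=0; u=1; v=0; w=0

Suppose u = 1.
Suppose w = 0.
Unit clause (q') forces q = 0.
Unit clause (v') forces v = 0.
Unit clause (s') forces s = 0.
Suppose t = 0.
Unit clause (r') forces r = 0.
No clause remains; p is free.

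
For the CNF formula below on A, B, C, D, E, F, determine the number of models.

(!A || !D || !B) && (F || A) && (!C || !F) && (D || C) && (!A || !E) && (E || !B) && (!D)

1

There are 2^6 = 64 truth assignments over (A, B, C, D, E, F).
Split on F. With F = true, the clauses containing F are satisfied and !F drops from the rest; 0 of the 2^5 = 32 assignments to the other variables satisfy what remains.
With F = false, by the same count on the reduced clause set, 1 assignment works.
Total: 0 + 1 = 1.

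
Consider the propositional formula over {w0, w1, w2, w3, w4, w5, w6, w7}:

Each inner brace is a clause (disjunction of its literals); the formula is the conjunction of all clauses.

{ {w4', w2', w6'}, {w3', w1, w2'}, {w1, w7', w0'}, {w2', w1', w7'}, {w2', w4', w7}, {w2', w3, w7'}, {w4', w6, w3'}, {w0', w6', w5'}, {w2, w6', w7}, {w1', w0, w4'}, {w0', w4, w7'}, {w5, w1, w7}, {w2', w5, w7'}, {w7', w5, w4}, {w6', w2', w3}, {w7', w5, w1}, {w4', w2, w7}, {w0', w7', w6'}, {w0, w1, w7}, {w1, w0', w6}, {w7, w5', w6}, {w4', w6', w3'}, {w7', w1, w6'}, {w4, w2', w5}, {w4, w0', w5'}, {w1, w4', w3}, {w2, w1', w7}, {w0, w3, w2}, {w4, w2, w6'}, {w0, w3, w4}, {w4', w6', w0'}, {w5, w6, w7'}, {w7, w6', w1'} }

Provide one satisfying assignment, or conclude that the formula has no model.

Suppose w4 = 0.
Suppose w0 = 0.
From the singleton clause (w3), w3 = 1.
Suppose w1 = 1.
Suppose w2 = 0.
From the singleton clause (w7), w7 = 1.
From the singleton clause (w5), w5 = 1.
From the singleton clause (w6'), w6 = 0.
This assignment satisfies each clause.

w0=0; w1=1; w2=0; w3=1; w4=0; w5=1; w6=0; w7=1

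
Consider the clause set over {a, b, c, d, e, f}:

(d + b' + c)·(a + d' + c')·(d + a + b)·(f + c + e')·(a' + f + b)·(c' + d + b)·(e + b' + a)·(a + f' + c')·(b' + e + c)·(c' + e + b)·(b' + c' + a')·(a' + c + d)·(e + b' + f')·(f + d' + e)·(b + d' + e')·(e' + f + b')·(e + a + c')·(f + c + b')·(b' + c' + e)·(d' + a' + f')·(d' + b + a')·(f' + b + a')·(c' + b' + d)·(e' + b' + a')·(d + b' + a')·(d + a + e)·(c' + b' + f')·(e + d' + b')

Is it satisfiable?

Yes

Branch on d: set d = 1.
Branch on a: set a = 0.
The clause (c') is unit, so c = 0.
Branch on f: set f = 1.
Branch on e: set e = 0.
The clause (b') is unit, so b = 0.
Every clause now holds.
A satisfying assignment: a ↦ 0, b ↦ 0, c ↦ 0, d ↦ 1, e ↦ 0, f ↦ 1.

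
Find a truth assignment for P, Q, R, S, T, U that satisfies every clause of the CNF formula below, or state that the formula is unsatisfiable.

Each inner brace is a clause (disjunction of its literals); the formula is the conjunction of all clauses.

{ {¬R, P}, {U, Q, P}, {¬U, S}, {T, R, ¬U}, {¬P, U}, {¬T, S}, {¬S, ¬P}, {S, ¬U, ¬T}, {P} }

From the singleton clause (P), P = True.
From the singleton clause (U), U = True.
From the singleton clause (S), S = True.
But (¬S) is also a unit clause — contradiction.

UNSATISFIABLE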